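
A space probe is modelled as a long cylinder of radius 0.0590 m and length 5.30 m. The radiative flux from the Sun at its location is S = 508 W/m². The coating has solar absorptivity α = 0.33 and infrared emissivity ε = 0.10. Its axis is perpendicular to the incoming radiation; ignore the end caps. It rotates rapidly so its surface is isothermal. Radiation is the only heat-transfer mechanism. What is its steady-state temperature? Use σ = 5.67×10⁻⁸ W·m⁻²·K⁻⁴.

T ≈ 311 K

At equilibrium, absorbed power = emitted power.
Absorbing cross-section = 2rL = 0.6254 m²; emitting surface = 2πrL = 1.965 m² (ratio π).
αS·A_cross = εσ·A_surf·T⁴  ⇒  T⁴ = αS/(ε·πσ).
T⁴ = 0.330·508/(0.10·π·5.67×10⁻⁸) = 9.411×10⁹ K⁴.
T = (9.411×10⁹)^(1/4).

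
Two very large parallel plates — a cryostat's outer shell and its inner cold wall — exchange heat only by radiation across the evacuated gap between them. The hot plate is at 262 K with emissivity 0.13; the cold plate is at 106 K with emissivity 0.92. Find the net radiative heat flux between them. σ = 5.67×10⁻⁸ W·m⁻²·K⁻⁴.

For two infinite grey parallel plates, q = σ(T₁⁴ − T₂⁴)/(1/ε₁ + 1/ε₂ − 1).
T₁⁴ − T₂⁴ = 4.712×10⁹ − 1.262×10⁸ = 4.586×10⁹ K⁴.
1/ε₁ + 1/ε₂ − 1 = 7.692 + 1.087 − 1 = 7.779.
q = 5.67×10⁻⁸ × 4.586×10⁹ / 7.779.

q ≈ 33.4 W/m²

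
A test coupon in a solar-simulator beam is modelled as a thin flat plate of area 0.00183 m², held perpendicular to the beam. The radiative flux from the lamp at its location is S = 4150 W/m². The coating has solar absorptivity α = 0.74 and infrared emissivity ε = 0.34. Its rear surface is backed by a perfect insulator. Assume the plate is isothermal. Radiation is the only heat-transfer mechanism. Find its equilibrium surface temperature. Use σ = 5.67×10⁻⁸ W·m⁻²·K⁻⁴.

At equilibrium, absorbed power = emitted power.
Absorbing cross-section = A = 0.001830 m²; emitting surface = A = 0.001830 m² (ratio 1).
αS·A_cross = εσ·A_surf·T⁴  ⇒  T⁴ = αS/(ε·1σ).
T⁴ = 0.740·4150/(0.34·1·5.67×10⁻⁸) = 1.593×10¹¹ K⁴.
T = (1.593×10¹¹)^(1/4).

T ≈ 632 K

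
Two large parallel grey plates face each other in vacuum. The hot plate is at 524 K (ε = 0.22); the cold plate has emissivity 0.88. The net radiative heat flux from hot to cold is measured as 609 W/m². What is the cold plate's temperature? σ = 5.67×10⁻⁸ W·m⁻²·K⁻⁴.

q = σ(T₁⁴ − T₂⁴)/(1/ε₁ + 1/ε₂ − 1); denominator = 4.682.
T₂⁴ = T₁⁴ − q·(1/ε₁+1/ε₂−1)/σ = 7.539×10¹⁰ − 609·4.682/5.67×10⁻⁸
    = 2.511×10¹⁰ K⁴.

T₂ ≈ 398 K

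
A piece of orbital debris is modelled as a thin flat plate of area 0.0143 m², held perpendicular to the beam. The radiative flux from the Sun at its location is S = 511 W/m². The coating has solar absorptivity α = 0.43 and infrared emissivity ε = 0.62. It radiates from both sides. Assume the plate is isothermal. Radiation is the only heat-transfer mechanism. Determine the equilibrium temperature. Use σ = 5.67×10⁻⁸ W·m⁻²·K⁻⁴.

T ≈ 236 K

At equilibrium, absorbed power = emitted power.
Absorbing cross-section = A = 0.01430 m²; emitting surface = 2A = 0.02860 m² (ratio 2).
αS·A_cross = εσ·A_surf·T⁴  ⇒  T⁴ = αS/(ε·2σ).
T⁴ = 0.430·511/(0.62·2·5.67×10⁻⁸) = 3.125×10⁹ K⁴.
T = (3.125×10⁹)^(1/4).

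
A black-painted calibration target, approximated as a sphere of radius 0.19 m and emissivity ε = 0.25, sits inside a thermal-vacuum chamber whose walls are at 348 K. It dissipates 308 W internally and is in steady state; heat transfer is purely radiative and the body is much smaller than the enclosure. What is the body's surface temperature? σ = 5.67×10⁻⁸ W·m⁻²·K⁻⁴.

T ≈ 500 K

For a small grey body in a large enclosure, net radiated power = εσA(T⁴ − T_w⁴).
Steady state: P = εσA(T⁴ − T_w⁴) with A = 4πr² = 0.4536 m².
T⁴ = P/(εσA) + T_w⁴ = 308/(0.25·5.67×10⁻⁸·0.4536) + (348)⁴
    = 4.790×10¹⁰ + 1.467×10¹⁰ = 6.256×10¹⁰ K⁴.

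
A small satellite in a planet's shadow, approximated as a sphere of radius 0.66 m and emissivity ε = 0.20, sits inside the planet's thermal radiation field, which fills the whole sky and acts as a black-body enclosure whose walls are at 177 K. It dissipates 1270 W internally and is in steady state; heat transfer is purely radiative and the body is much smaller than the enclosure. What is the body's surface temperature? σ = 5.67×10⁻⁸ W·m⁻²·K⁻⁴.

For a small grey body in a large enclosure, net radiated power = εσA(T⁴ − T_w⁴).
Steady state: P = εσA(T⁴ − T_w⁴) with A = 4πr² = 5.474 m².
T⁴ = P/(εσA) + T_w⁴ = 1270/(0.20·5.67×10⁻⁸·5.474) + (177)⁴
    = 2.046×10¹⁰ + 9.815×10⁸ = 2.144×10¹⁰ K⁴.

T ≈ 383 K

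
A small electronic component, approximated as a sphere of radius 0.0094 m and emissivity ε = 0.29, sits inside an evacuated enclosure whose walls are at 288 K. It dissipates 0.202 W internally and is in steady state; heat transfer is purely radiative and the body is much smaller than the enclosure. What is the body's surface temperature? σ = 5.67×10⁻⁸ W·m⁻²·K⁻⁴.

T ≈ 366 K

For a small grey body in a large enclosure, net radiated power = εσA(T⁴ − T_w⁴).
Steady state: P = εσA(T⁴ − T_w⁴) with A = 4πr² = 0.001110 m².
T⁴ = P/(εσA) + T_w⁴ = 0.202/(0.29·5.67×10⁻⁸·0.001110) + (288)⁴
    = 1.106×10¹⁰ + 6.880×10⁹ = 1.794×10¹⁰ K⁴.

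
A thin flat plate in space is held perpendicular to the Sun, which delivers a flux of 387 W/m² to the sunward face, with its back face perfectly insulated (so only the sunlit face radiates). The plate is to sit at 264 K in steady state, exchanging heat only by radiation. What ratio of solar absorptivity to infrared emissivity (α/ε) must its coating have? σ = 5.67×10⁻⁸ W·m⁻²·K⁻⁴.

Balance: αS·A = εσ·1A·T⁴ ⇒ α/ε = σT⁴/S.
α/ε = 5.67×10⁻⁸·(264)⁴/387 = 5.67×10⁻⁸·4.858×10⁹/387.

α/ε ≈ 0.712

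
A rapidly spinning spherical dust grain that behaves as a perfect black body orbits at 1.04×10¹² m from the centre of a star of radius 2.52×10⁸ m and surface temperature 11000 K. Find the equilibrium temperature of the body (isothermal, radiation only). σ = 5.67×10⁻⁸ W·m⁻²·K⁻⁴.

The star's surface emits σT_*⁴; at distance d the flux is S = σT_*⁴(R_*/d)².
S = 5.67×10⁻⁸·(11000)⁴·(2.52×10⁸/1.04×10¹²)² = 48.74 W/m².
For an isothermal sphere T⁴ = (1−a)S/(4σ) = 2.149×10⁸ K⁴.

T ≈ 121 K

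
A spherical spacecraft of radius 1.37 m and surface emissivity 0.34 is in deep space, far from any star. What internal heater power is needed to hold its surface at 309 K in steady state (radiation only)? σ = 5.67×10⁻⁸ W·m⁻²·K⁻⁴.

P ≈ 4150 W

P = εσ·4πr²·T⁴.
4πr² = 23.59 m²; T⁴ = 9.117×10⁹ K⁴.
P = 0.34·5.67×10⁻⁸·23.59·9.117×10⁹.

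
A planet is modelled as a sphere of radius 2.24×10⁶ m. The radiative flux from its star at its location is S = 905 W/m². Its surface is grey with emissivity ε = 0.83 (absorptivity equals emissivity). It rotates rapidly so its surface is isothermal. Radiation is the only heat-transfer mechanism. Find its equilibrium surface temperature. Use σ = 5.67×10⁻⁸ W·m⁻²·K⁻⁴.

At equilibrium, absorbed power = emitted power.
Absorbing cross-section = πr² = 1.576×10¹³ m²; emitting surface = 4πr² = 6.305×10¹³ m² (ratio 4).
εS·A_cross = εσ·A_surf·T⁴  ⇒  T⁴ = S/(4σ)   (ε cancels).
T⁴ = 905/(4·5.67×10⁻⁸) = 3.990×10⁹ K⁴.
T = (3.990×10⁹)^(1/4).

T ≈ 251 K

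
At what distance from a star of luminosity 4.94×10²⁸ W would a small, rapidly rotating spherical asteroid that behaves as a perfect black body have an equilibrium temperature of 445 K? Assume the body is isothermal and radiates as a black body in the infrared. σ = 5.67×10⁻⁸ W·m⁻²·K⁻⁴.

For an isothermal black-emitting sphere, (1−a)S·πr² = σ·4πr²·T⁴ ⇒ S = 4σT⁴/(1−a).
S = 4·5.67×10⁻⁸·(445)⁴/1.00 = 8894 W/m².
Flux falls as S = L/(4πd²), so d = √(L/(4πS)) = √(4.94×10²⁸/(4π·8894)).

d ≈ 6.65×10¹¹ m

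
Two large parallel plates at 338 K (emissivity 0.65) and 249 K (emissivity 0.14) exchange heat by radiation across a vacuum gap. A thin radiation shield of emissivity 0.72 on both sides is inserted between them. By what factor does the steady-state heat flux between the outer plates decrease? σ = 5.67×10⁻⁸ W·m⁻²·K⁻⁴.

Without shield: q₀ = σΔ(T⁴)/(1/ε₁+1/ε₂−1) with denominator 7.681.
With shield the two gaps are in series; the resistances add: (1/ε₁+1/ε_s−1)+(1/ε_s+1/ε₂−1) = 1.927+7.532 = 9.459.
Heat-flux ratio q₀/q = 9.459/7.681.

factor ≈ 1.23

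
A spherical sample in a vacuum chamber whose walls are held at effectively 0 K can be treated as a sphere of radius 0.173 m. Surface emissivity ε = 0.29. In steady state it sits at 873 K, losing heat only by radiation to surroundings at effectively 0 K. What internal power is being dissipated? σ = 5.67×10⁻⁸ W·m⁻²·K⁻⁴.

P ≈ 3590 W

Steady state: P = εσA T⁴.
A = 4πr² = 0.3761 m²; T⁴ = (873)⁴ = 5.808×10¹¹ K⁴.
P = 0.29 × 5.67×10⁻⁸ × 0.3761 × 5.808×10¹¹.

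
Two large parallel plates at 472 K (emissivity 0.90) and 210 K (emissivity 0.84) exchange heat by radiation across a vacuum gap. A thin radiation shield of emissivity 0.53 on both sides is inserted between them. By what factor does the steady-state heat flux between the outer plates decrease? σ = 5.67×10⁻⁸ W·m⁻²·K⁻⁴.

Without shield: q₀ = σΔ(T⁴)/(1/ε₁+1/ε₂−1) with denominator 1.302.
With shield the two gaps are in series; the resistances add: (1/ε₁+1/ε_s−1)+(1/ε_s+1/ε₂−1) = 1.998+2.077 = 4.075.
Heat-flux ratio q₀/q = 4.075/1.302.

factor ≈ 3.13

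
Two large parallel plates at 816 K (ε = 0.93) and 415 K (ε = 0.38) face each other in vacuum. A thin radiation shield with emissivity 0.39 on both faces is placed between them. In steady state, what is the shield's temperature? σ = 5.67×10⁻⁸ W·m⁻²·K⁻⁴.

In steady state the net flux on the hot side equals that on the cold side.
σ(T₁⁴−T_s⁴)/D₁ = σ(T_s⁴−T₂⁴)/D₂, with D₁ = 1/ε₁+1/ε_s−1 = 2.639, D₂ = 1/ε_s+1/ε₂−1 = 4.196.
Solve for T_s⁴: T_s⁴ = (D₂·T₁⁴ + D₁·T₂⁴)/(D₁+D₂) = 2.836×10¹¹ K⁴.

T_s ≈ 730 K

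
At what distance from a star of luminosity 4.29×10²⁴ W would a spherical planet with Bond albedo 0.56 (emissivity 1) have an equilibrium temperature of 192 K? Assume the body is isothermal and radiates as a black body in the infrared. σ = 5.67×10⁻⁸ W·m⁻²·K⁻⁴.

d ≈ 2.21×10¹⁰ m

For an isothermal black-emitting sphere, (1−a)S·πr² = σ·4πr²·T⁴ ⇒ S = 4σT⁴/(1−a).
S = 4·5.67×10⁻⁸·(192)⁴/0.440 = 700.5 W/m².
Flux falls as S = L/(4πd²), so d = √(L/(4πS)) = √(4.29×10²⁴/(4π·700.5)).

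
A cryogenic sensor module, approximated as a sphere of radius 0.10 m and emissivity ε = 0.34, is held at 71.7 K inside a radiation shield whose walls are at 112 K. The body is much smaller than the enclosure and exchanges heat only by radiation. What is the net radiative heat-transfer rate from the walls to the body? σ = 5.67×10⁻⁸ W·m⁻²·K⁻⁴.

For a small grey body in a large enclosure: P_net = εσA(T_body⁴ − T_wall⁴).
A = 4πr² = 0.1257 m²; T_body⁴ − T_wall⁴ = 2.643×10⁷ − 1.574×10⁸ = -1.309×10⁸ K⁴.
|P_net| = 0.34·5.67×10⁻⁸·0.1257·1.309×10⁸.

P_net ≈ 0.317 W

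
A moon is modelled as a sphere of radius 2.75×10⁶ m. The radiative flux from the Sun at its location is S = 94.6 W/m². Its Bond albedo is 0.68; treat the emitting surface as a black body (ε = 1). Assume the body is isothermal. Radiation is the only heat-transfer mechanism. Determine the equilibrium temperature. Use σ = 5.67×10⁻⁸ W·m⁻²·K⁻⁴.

At equilibrium, absorbed power = emitted power.
Absorbing cross-section = πr² = 2.376×10¹³ m²; emitting surface = 4πr² = 9.503×10¹³ m² (ratio 4).
(1−a)S·A_cross = εσ·A_surf·T⁴  ⇒  T⁴ = (1−a)S/(4σ).
T⁴ = 0.320·94.6/(4·5.67×10⁻⁸) = 1.335×10⁸ K⁴.
T = (1.335×10⁸)^(1/4).

T ≈ 107 K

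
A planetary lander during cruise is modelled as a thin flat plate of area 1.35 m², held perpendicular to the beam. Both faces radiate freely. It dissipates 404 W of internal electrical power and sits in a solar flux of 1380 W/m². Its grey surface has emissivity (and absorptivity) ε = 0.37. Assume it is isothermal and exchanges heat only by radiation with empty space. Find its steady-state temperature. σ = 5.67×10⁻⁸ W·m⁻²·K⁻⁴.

T ≈ 373 K

At steady state, absorbed solar power + internal power = radiated power.
Absorbed: α·S·A_cross = 0.37·1380·1.350 = 689.3 W (cross-section A).
Total input = 689.3 + 404 = 1093 W.
Radiated: εσ·A_surf·T⁴ with A_surf = 2A = 2.700 m².
T⁴ = 1093/(0.37·5.67×10⁻⁸·2.700) = 1.930×10¹⁰ K⁴.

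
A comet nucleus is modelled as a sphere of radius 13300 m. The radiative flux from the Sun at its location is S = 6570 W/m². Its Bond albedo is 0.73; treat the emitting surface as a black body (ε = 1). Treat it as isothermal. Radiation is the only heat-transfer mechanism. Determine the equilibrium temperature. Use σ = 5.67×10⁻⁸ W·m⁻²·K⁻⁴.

At equilibrium, absorbed power = emitted power.
Absorbing cross-section = πr² = 5.557×10⁸ m²; emitting surface = 4πr² = 2.223×10⁹ m² (ratio 4).
(1−a)S·A_cross = εσ·A_surf·T⁴  ⇒  T⁴ = (1−a)S/(4σ).
T⁴ = 0.270·6570/(4·5.67×10⁻⁸) = 7.821×10⁹ K⁴.
T = (7.821×10⁹)^(1/4).

T ≈ 297 K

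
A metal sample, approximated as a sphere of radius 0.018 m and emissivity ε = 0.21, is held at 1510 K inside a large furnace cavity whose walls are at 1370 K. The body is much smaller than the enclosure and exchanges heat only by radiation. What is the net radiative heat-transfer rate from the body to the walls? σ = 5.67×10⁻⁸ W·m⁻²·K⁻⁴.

P_net ≈ 81.3 W

For a small grey body in a large enclosure: P_net = εσA(T_body⁴ − T_wall⁴).
A = 4πr² = 0.004072 m²; T_body⁴ − T_wall⁴ = 5.199×10¹² − 3.523×10¹² = 1.676×10¹² K⁴.
|P_net| = 0.21·5.67×10⁻⁸·0.004072·1.676×10¹².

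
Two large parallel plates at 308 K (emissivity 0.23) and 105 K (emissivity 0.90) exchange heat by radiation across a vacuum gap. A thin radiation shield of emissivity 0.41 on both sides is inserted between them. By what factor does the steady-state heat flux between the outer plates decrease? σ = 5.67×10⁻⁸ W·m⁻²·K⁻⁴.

factor ≈ 1.87

Without shield: q₀ = σΔ(T⁴)/(1/ε₁+1/ε₂−1) with denominator 4.459.
With shield the two gaps are in series; the resistances add: (1/ε₁+1/ε_s−1)+(1/ε_s+1/ε₂−1) = 5.787+2.550 = 8.337.
Heat-flux ratio q₀/q = 8.337/4.459.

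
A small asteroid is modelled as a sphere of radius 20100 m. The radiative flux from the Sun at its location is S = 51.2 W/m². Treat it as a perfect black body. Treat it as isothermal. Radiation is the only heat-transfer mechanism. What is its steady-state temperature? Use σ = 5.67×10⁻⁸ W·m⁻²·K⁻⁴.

At equilibrium, absorbed power = emitted power.
Absorbing cross-section = πr² = 1.269×10⁹ m²; emitting surface = 4πr² = 5.077×10⁹ m² (ratio 4).
S·A_cross = εσ·A_surf·T⁴  ⇒  T⁴ = S/(4σ).
T⁴ = 1.00·51.2/(4·5.67×10⁻⁸) = 2.257×10⁸ K⁴.
T = (2.257×10⁸)^(1/4).

T ≈ 123 K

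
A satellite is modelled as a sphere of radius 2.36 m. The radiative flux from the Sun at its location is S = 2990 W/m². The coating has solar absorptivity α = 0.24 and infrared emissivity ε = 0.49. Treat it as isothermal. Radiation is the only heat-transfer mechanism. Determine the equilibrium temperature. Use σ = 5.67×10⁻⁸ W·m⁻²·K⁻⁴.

At equilibrium, absorbed power = emitted power.
Absorbing cross-section = πr² = 17.50 m²; emitting surface = 4πr² = 69.99 m² (ratio 4).
αS·A_cross = εσ·A_surf·T⁴  ⇒  T⁴ = αS/(ε·4σ).
T⁴ = 0.240·2990/(0.49·4·5.67×10⁻⁸) = 6.457×10⁹ K⁴.
T = (6.457×10⁹)^(1/4).

T ≈ 283 K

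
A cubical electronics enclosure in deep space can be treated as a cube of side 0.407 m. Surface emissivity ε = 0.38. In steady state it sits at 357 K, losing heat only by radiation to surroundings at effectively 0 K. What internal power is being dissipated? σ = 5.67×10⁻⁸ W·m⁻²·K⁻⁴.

P ≈ 348 W

Steady state: P = εσA T⁴.
A = 6L² = 0.9939 m²; T⁴ = (357)⁴ = 1.624×10¹⁰ K⁴.
P = 0.38 × 5.67×10⁻⁸ × 0.9939 × 1.624×10¹⁰.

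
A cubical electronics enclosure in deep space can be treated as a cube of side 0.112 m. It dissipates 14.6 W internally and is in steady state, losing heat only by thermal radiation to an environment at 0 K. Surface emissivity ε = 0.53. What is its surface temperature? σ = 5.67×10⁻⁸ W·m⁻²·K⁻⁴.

Steady state: internal power = radiated power, P = εσA T⁴.
Radiating area A = 6L² = 0.07526 m².
T⁴ = P/(εσA) = 14.6/(0.53·5.67×10⁻⁸·0.07526) = 6.455×10⁹ K⁴.
T = (6.455×10⁹)^(1/4).

T ≈ 283 K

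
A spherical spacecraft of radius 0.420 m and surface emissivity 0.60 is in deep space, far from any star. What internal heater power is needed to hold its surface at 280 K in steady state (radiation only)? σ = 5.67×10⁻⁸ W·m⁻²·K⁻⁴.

P = εσ·4πr²·T⁴.
4πr² = 2.217 m²; T⁴ = 6.147×10⁹ K⁴.
P = 0.60·5.67×10⁻⁸·2.217·6.147×10⁹.

P ≈ 464 W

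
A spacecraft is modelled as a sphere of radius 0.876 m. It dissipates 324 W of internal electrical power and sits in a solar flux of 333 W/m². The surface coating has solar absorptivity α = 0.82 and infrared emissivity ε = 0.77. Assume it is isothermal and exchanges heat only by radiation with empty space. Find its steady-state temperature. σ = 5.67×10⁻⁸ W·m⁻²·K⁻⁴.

At steady state, absorbed solar power + internal power = radiated power.
Absorbed: α·S·A_cross = 0.82·333·2.411 = 658.3 W (cross-section πr²).
Total input = 658.3 + 324 = 982.3 W.
Radiated: εσ·A_surf·T⁴ with A_surf = 4πr² = 9.643 m².
T⁴ = 982.3/(0.77·5.67×10⁻⁸·9.643) = 2.333×10⁹ K⁴.

T ≈ 220 K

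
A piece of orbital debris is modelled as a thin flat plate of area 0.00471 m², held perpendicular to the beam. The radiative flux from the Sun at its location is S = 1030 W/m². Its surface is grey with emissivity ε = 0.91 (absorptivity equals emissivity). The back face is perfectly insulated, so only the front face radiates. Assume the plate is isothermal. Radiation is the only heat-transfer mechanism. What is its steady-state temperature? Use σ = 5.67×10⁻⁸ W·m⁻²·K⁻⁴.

T ≈ 367 K

At equilibrium, absorbed power = emitted power.
Absorbing cross-section = A = 0.004710 m²; emitting surface = A = 0.004710 m² (ratio 1).
εS·A_cross = εσ·A_surf·T⁴  ⇒  T⁴ = S/(1σ)   (ε cancels).
T⁴ = 1030/(1·5.67×10⁻⁸) = 1.817×10¹⁰ K⁴.
T = (1.817×10¹⁰)^(1/4).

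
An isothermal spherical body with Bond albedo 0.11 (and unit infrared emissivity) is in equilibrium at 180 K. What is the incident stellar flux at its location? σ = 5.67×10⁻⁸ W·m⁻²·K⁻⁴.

(1−a)S·πr² = σ·4πr²·T⁴ ⇒ S = 4σT⁴/(1−a).
S = 4·5.67×10⁻⁸·1.050×10⁹/0.890.

S ≈ 268 W/m²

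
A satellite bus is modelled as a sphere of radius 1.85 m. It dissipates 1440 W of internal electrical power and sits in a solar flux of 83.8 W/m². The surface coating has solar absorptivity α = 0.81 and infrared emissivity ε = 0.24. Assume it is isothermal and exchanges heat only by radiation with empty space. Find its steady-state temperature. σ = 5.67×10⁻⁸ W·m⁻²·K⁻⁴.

At steady state, absorbed solar power + internal power = radiated power.
Absorbed: α·S·A_cross = 0.81·83.8·10.75 = 729.8 W (cross-section πr²).
Total input = 729.8 + 1440 = 2170 W.
Radiated: εσ·A_surf·T⁴ with A_surf = 4πr² = 43.01 m².
T⁴ = 2170/(0.24·5.67×10⁻⁸·43.01) = 3.707×10⁹ K⁴.

T ≈ 247 K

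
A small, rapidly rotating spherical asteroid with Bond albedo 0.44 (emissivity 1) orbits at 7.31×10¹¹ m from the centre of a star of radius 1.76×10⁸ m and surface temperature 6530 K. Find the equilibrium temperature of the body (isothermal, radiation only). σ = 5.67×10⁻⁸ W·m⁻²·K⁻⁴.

T ≈ 62.0 K

The star's surface emits σT_*⁴; at distance d the flux is S = σT_*⁴(R_*/d)².
S = 5.67×10⁻⁸·(6530)⁴·(1.76×10⁸/7.31×10¹¹)² = 5.976 W/m².
For an isothermal sphere T⁴ = (1−a)S/(4σ) = 1.476×10⁷ K⁴.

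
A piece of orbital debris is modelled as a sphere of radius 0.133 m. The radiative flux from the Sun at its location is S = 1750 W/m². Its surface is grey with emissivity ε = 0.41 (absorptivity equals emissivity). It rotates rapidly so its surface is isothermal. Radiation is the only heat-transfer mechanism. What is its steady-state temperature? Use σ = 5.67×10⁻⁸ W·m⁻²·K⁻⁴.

At equilibrium, absorbed power = emitted power.
Absorbing cross-section = πr² = 0.05557 m²; emitting surface = 4πr² = 0.2223 m² (ratio 4).
εS·A_cross = εσ·A_surf·T⁴  ⇒  T⁴ = S/(4σ)   (ε cancels).
T⁴ = 1750/(4·5.67×10⁻⁸) = 7.716×10⁹ K⁴.
T = (7.716×10⁹)^(1/4).

T ≈ 296 K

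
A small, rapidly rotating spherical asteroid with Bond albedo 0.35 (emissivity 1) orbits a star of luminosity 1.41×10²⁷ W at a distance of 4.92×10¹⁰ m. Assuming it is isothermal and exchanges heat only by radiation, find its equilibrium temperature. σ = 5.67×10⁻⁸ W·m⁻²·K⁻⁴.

T ≈ 604 K

First find the stellar flux at distance d: S = L/(4πd²) = 1.41×10²⁷/(4π·(4.92×10¹⁰)²) = 46350 W/m².
For an isothermal sphere, absorbed (1−a)S·πr² = emitted σ·4πr²·T⁴, so T⁴ = (1−a)S/(4σ).
T⁴ = 0.650·46350/(4·5.67×10⁻⁸) = 1.328×10¹¹ K⁴.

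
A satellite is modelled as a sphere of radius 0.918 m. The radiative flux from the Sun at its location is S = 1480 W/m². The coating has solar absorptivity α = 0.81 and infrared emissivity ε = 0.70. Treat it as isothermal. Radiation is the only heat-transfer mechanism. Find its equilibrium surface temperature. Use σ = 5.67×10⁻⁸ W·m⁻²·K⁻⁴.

T ≈ 295 K

At equilibrium, absorbed power = emitted power.
Absorbing cross-section = πr² = 2.647 m²; emitting surface = 4πr² = 10.59 m² (ratio 4).
αS·A_cross = εσ·A_surf·T⁴  ⇒  T⁴ = αS/(ε·4σ).
T⁴ = 0.810·1480/(0.70·4·5.67×10⁻⁸) = 7.551×10⁹ K⁴.
T = (7.551×10⁹)^(1/4).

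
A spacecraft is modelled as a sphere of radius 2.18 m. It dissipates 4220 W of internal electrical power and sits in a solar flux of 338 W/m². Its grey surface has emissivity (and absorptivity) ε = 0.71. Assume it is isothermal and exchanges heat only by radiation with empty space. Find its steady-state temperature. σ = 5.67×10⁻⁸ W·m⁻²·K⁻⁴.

T ≈ 239 K

At steady state, absorbed solar power + internal power = radiated power.
Absorbed: α·S·A_cross = 0.71·338·14.93 = 3583 W (cross-section πr²).
Total input = 3583 + 4220 = 7803 W.
Radiated: εσ·A_surf·T⁴ with A_surf = 4πr² = 59.72 m².
T⁴ = 7803/(0.71·5.67×10⁻⁸·59.72) = 3.246×10⁹ K⁴.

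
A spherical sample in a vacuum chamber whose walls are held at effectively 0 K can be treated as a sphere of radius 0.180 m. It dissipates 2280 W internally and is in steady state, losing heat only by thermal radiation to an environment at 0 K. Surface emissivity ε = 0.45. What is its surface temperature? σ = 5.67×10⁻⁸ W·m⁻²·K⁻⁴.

Steady state: internal power = radiated power, P = εσA T⁴.
Radiating area A = 4πr² = 0.4072 m².
T⁴ = P/(εσA) = 2280/(0.45·5.67×10⁻⁸·0.4072) = 2.195×10¹¹ K⁴.
T = (2.195×10¹¹)^(1/4).

T ≈ 684 K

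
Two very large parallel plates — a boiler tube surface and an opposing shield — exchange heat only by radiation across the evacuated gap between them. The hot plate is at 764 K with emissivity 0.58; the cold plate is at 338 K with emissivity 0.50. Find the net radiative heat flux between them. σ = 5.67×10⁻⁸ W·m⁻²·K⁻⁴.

q ≈ 6820 W/m²

For two infinite grey parallel plates, q = σ(T₁⁴ − T₂⁴)/(1/ε₁ + 1/ε₂ − 1).
T₁⁴ − T₂⁴ = 3.407×10¹¹ − 1.305×10¹⁰ = 3.276×10¹¹ K⁴.
1/ε₁ + 1/ε₂ − 1 = 1.724 + 2.000 − 1 = 2.724.
q = 5.67×10⁻⁸ × 3.276×10¹¹ / 2.724.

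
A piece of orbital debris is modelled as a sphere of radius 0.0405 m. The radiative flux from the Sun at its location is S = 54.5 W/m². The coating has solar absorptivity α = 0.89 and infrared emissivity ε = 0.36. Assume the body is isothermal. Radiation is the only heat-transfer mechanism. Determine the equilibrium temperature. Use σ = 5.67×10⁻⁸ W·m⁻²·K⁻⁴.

T ≈ 156 K

At equilibrium, absorbed power = emitted power.
Absorbing cross-section = πr² = 0.005153 m²; emitting surface = 4πr² = 0.02061 m² (ratio 4).
αS·A_cross = εσ·A_surf·T⁴  ⇒  T⁴ = αS/(ε·4σ).
T⁴ = 0.890·54.5/(0.36·4·5.67×10⁻⁸) = 5.941×10⁸ K⁴.
T = (5.941×10⁸)^(1/4).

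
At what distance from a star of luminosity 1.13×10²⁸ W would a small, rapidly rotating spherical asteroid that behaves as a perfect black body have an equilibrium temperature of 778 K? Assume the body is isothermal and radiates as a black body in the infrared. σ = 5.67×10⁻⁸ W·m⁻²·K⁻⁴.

d ≈ 1.04×10¹¹ m

For an isothermal black-emitting sphere, (1−a)S·πr² = σ·4πr²·T⁴ ⇒ S = 4σT⁴/(1−a).
S = 4·5.67×10⁻⁸·(778)⁴/1.00 = 83090 W/m².
Flux falls as S = L/(4πd²), so d = √(L/(4πS)) = √(1.13×10²⁸/(4π·83090)).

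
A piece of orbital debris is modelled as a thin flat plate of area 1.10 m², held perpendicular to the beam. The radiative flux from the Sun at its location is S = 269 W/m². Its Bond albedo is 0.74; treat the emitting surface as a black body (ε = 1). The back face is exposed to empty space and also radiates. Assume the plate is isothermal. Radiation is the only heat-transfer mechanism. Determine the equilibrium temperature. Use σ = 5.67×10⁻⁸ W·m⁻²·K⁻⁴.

T ≈ 158 K

At equilibrium, absorbed power = emitted power.
Absorbing cross-section = A = 1.100 m²; emitting surface = 2A = 2.200 m² (ratio 2).
(1−a)S·A_cross = εσ·A_surf·T⁴  ⇒  T⁴ = (1−a)S/(2σ).
T⁴ = 0.260·269/(2·5.67×10⁻⁸) = 6.168×10⁸ K⁴.
T = (6.168×10⁸)^(1/4).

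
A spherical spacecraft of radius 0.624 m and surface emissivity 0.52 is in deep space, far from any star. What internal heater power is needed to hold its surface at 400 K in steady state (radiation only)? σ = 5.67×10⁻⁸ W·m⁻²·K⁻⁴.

P ≈ 3690 W

P = εσ·4πr²·T⁴.
4πr² = 4.893 m²; T⁴ = 2.560×10¹⁰ K⁴.
P = 0.52·5.67×10⁻⁸·4.893·2.560×10¹⁰.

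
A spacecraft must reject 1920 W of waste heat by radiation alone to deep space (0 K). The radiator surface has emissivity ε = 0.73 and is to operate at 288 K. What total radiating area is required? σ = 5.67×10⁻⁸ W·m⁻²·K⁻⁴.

P = εσA T⁴ ⇒ A = P/(εσT⁴).
T⁴ = 6.880×10⁹ K⁴.
A = 1920/(0.73 × 5.67×10⁻⁸ × 6.880×10⁹).

A ≈ 6.74 m²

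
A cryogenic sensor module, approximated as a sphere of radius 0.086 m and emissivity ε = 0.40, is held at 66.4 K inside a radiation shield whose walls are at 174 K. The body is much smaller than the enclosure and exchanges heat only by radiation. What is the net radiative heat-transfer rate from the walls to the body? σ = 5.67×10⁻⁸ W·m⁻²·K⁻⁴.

P_net ≈ 1.89 W

For a small grey body in a large enclosure: P_net = εσA(T_body⁴ − T_wall⁴).
A = 4πr² = 0.09294 m²; T_body⁴ − T_wall⁴ = 1.944×10⁷ − 9.166×10⁸ = -8.972×10⁸ K⁴.
|P_net| = 0.40·5.67×10⁻⁸·0.09294·8.972×10⁸.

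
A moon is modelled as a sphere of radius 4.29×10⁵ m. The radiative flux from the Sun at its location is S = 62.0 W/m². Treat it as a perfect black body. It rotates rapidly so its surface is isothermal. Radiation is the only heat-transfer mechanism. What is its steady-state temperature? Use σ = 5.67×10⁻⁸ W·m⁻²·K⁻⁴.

At equilibrium, absorbed power = emitted power.
Absorbing cross-section = πr² = 5.782×10¹¹ m²; emitting surface = 4πr² = 2.313×10¹² m² (ratio 4).
S·A_cross = εσ·A_surf·T⁴  ⇒  T⁴ = S/(4σ).
T⁴ = 1.00·62.0/(4·5.67×10⁻⁸) = 2.734×10⁸ K⁴.
T = (2.734×10⁸)^(1/4).

T ≈ 129 K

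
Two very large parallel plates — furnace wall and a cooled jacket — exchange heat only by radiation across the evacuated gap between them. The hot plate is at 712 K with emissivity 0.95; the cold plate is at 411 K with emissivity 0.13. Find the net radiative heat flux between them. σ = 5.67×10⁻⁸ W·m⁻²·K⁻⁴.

q ≈ 1670 W/m²

For two infinite grey parallel plates, q = σ(T₁⁴ − T₂⁴)/(1/ε₁ + 1/ε₂ − 1).
T₁⁴ − T₂⁴ = 2.570×10¹¹ − 2.853×10¹⁰ = 2.285×10¹¹ K⁴.
1/ε₁ + 1/ε₂ − 1 = 1.053 + 7.692 − 1 = 7.745.
q = 5.67×10⁻⁸ × 2.285×10¹¹ / 7.745.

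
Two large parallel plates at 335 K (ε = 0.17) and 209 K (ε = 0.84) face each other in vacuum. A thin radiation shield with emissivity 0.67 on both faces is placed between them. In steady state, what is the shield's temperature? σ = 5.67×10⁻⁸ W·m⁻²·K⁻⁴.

In steady state the net flux on the hot side equals that on the cold side.
σ(T₁⁴−T_s⁴)/D₁ = σ(T_s⁴−T₂⁴)/D₂, with D₁ = 1/ε₁+1/ε_s−1 = 6.375, D₂ = 1/ε_s+1/ε₂−1 = 1.683.
Solve for T_s⁴: T_s⁴ = (D₂·T₁⁴ + D₁·T₂⁴)/(D₁+D₂) = 4.140×10⁹ K⁴.

T_s ≈ 254 K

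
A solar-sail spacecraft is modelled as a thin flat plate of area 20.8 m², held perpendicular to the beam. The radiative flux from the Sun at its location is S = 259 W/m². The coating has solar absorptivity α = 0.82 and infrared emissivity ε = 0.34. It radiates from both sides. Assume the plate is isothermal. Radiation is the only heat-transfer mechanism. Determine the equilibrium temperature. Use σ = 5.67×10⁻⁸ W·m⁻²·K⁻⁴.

T ≈ 272 K

At equilibrium, absorbed power = emitted power.
Absorbing cross-section = A = 20.80 m²; emitting surface = 2A = 41.60 m² (ratio 2).
αS·A_cross = εσ·A_surf·T⁴  ⇒  T⁴ = αS/(ε·2σ).
T⁴ = 0.820·259/(0.34·2·5.67×10⁻⁸) = 5.508×10⁹ K⁴.
T = (5.508×10⁹)^(1/4).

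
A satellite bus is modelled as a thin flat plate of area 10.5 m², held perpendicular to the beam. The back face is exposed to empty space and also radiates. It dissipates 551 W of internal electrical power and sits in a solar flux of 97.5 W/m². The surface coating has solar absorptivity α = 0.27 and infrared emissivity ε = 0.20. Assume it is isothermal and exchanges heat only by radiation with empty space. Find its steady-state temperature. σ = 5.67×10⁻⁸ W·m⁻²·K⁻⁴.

T ≈ 243 K

At steady state, absorbed solar power + internal power = radiated power.
Absorbed: α·S·A_cross = 0.27·97.5·10.50 = 276.4 W (cross-section A).
Total input = 276.4 + 551 = 827.4 W.
Radiated: εσ·A_surf·T⁴ with A_surf = 2A = 21.00 m².
T⁴ = 827.4/(0.20·5.67×10⁻⁸·21.00) = 3.474×10⁹ K⁴.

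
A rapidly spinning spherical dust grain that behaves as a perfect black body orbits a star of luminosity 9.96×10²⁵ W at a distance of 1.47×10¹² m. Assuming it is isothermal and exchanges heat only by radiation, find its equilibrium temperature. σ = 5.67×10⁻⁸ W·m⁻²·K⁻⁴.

First find the stellar flux at distance d: S = L/(4πd²) = 9.96×10²⁵/(4π·(1.47×10¹²)²) = 3.668 W/m².
For an isothermal sphere, absorbed (1−a)S·πr² = emitted σ·4πr²·T⁴, so T⁴ = (1−a)S/(4σ).
T⁴ = 1.00·3.668/(4·5.67×10⁻⁸) = 1.617×10⁷ K⁴.

T ≈ 63.4 K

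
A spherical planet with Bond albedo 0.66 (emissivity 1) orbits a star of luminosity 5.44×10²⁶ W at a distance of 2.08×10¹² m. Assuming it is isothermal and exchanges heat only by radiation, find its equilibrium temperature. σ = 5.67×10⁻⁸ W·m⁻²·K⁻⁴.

T ≈ 62.2 K

First find the stellar flux at distance d: S = L/(4πd²) = 5.44×10²⁶/(4π·(2.08×10¹²)²) = 10.01 W/m².
For an isothermal sphere, absorbed (1−a)S·πr² = emitted σ·4πr²·T⁴, so T⁴ = (1−a)S/(4σ).
T⁴ = 0.340·10.01/(4·5.67×10⁻⁸) = 1.500×10⁷ K⁴.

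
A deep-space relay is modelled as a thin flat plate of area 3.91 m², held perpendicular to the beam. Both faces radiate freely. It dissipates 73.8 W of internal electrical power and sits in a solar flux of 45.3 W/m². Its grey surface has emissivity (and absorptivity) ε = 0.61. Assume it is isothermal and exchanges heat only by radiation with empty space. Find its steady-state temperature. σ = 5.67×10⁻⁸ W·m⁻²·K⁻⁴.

At steady state, absorbed solar power + internal power = radiated power.
Absorbed: α·S·A_cross = 0.61·45.3·3.910 = 108.0 W (cross-section A).
Total input = 108.0 + 73.8 = 181.8 W.
Radiated: εσ·A_surf·T⁴ with A_surf = 2A = 7.820 m².
T⁴ = 181.8/(0.61·5.67×10⁻⁸·7.820) = 6.723×10⁸ K⁴.

T ≈ 161 K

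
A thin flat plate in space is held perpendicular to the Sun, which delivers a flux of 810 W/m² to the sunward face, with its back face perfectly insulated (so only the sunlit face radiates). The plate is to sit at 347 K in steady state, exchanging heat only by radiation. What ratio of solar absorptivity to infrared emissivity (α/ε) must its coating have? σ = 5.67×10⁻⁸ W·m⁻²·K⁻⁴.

α/ε ≈ 1.01

Balance: αS·A = εσ·1A·T⁴ ⇒ α/ε = σT⁴/S.
α/ε = 5.67×10⁻⁸·(347)⁴/810 = 5.67×10⁻⁸·1.450×10¹⁰/810.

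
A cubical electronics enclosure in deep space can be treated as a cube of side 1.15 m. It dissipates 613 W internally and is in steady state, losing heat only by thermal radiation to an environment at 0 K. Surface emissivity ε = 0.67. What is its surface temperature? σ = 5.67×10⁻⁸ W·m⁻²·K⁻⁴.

T ≈ 212 K

Steady state: internal power = radiated power, P = εσA T⁴.
Radiating area A = 6L² = 7.935 m².
T⁴ = P/(εσA) = 613/(0.67·5.67×10⁻⁸·7.935) = 2.034×10⁹ K⁴.
T = (2.034×10⁹)^(1/4).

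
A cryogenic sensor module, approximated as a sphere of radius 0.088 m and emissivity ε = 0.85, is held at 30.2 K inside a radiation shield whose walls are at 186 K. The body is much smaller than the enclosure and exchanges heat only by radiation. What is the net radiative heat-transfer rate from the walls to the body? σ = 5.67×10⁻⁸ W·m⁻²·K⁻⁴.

For a small grey body in a large enclosure: P_net = εσA(T_body⁴ − T_wall⁴).
A = 4πr² = 0.09731 m²; T_body⁴ − T_wall⁴ = 8.318×10⁵ − 1.197×10⁹ = -1.196×10⁹ K⁴.
|P_net| = 0.85·5.67×10⁻⁸·0.09731·1.196×10⁹.

P_net ≈ 5.61 W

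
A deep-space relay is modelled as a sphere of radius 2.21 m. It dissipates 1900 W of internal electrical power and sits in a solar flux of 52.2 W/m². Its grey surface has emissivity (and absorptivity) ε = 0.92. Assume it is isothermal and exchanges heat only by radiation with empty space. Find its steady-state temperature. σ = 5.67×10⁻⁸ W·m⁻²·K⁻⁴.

At steady state, absorbed solar power + internal power = radiated power.
Absorbed: α·S·A_cross = 0.92·52.2·15.34 = 736.9 W (cross-section πr²).
Total input = 736.9 + 1900 = 2637 W.
Radiated: εσ·A_surf·T⁴ with A_surf = 4πr² = 61.38 m².
T⁴ = 2637/(0.92·5.67×10⁻⁸·61.38) = 8.236×10⁸ K⁴.

T ≈ 169 K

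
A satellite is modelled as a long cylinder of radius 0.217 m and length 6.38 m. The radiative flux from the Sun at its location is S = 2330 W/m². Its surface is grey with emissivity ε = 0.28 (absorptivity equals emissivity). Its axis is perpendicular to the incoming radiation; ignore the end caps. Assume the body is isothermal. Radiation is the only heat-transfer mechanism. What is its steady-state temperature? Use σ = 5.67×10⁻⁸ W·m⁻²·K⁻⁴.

T ≈ 338 K

At equilibrium, absorbed power = emitted power.
Absorbing cross-section = 2rL = 2.769 m²; emitting surface = 2πrL = 8.699 m² (ratio π).
εS·A_cross = εσ·A_surf·T⁴  ⇒  T⁴ = S/(πσ)   (ε cancels).
T⁴ = 2330/(π·5.67×10⁻⁸) = 1.308×10¹⁰ K⁴.
T = (1.308×10¹⁰)^(1/4).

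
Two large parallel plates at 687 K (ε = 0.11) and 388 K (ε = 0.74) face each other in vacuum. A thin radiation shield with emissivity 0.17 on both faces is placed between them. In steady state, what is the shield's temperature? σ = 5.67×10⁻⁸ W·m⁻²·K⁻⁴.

T_s ≈ 539 K

In steady state the net flux on the hot side equals that on the cold side.
σ(T₁⁴−T_s⁴)/D₁ = σ(T_s⁴−T₂⁴)/D₂, with D₁ = 1/ε₁+1/ε_s−1 = 13.97, D₂ = 1/ε_s+1/ε₂−1 = 6.234.
Solve for T_s⁴: T_s⁴ = (D₂·T₁⁴ + D₁·T₂⁴)/(D₁+D₂) = 8.439×10¹⁰ K⁴.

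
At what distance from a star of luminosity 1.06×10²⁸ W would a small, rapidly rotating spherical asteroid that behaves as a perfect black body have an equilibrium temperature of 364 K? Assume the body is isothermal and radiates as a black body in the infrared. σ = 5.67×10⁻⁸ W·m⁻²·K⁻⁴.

For an isothermal black-emitting sphere, (1−a)S·πr² = σ·4πr²·T⁴ ⇒ S = 4σT⁴/(1−a).
S = 4·5.67×10⁻⁸·(364)⁴/1.00 = 3982 W/m².
Flux falls as S = L/(4πd²), so d = √(L/(4πS)) = √(1.06×10²⁸/(4π·3982)).

d ≈ 4.60×10¹¹ m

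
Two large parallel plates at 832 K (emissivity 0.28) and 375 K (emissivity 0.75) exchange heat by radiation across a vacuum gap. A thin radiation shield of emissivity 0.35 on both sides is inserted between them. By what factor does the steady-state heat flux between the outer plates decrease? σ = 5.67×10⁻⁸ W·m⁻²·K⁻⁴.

Without shield: q₀ = σΔ(T⁴)/(1/ε₁+1/ε₂−1) with denominator 3.905.
With shield the two gaps are in series; the resistances add: (1/ε₁+1/ε_s−1)+(1/ε_s+1/ε₂−1) = 5.429+3.190 = 8.619.
Heat-flux ratio q₀/q = 8.619/3.905.

factor ≈ 2.21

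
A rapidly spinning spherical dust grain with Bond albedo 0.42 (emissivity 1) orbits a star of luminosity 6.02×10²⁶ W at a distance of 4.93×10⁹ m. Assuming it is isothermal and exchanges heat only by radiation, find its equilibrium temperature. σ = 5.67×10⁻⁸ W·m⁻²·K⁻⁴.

First find the stellar flux at distance d: S = L/(4πd²) = 6.02×10²⁶/(4π·(4.93×10⁹)²) = 1.971×10⁶ W/m².
For an isothermal sphere, absorbed (1−a)S·πr² = emitted σ·4πr²·T⁴, so T⁴ = (1−a)S/(4σ).
T⁴ = 0.580·1.971×10⁶/(4·5.67×10⁻⁸) = 5.041×10¹² K⁴.

T ≈ 1500 K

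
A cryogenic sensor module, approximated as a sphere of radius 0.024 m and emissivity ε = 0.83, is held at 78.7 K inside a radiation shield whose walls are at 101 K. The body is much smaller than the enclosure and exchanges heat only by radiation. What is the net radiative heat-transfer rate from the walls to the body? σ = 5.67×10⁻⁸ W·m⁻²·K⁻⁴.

P_net ≈ 0.0224 W

For a small grey body in a large enclosure: P_net = εσA(T_body⁴ − T_wall⁴).
A = 4πr² = 0.007238 m²; T_body⁴ − T_wall⁴ = 3.836×10⁷ − 1.041×10⁸ = -6.570×10⁷ K⁴.
|P_net| = 0.83·5.67×10⁻⁸·0.007238·6.570×10⁷.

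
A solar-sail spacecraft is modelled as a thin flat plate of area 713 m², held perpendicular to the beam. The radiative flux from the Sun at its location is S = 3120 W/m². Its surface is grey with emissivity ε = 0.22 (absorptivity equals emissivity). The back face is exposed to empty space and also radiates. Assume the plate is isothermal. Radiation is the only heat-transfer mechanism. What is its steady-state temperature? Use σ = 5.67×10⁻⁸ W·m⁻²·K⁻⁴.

T ≈ 407 K

At equilibrium, absorbed power = emitted power.
Absorbing cross-section = A = 713.0 m²; emitting surface = 2A = 1426 m² (ratio 2).
εS·A_cross = εσ·A_surf·T⁴  ⇒  T⁴ = S/(2σ)   (ε cancels).
T⁴ = 3120/(2·5.67×10⁻⁸) = 2.751×10¹⁰ K⁴.
T = (2.751×10¹⁰)^(1/4).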